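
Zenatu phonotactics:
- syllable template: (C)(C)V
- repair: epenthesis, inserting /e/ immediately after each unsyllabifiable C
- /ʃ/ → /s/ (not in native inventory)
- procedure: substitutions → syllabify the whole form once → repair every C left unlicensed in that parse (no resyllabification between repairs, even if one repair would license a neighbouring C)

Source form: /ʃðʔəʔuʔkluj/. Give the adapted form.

seðʔəʔuʔekluje

Substitution: /ʃ/ → /s/, giving /sðʔəʔuʔkluj/.
Syllabifying with onset maximization leaves /s/, /ʔ/, /j/ stranded (no codas are permitted; onsets may contain at most 2 consonants).
Epenthesis after each stranded consonant: /s/ → /se/, /ʔ/ → /ʔe/, /j/ → /je/.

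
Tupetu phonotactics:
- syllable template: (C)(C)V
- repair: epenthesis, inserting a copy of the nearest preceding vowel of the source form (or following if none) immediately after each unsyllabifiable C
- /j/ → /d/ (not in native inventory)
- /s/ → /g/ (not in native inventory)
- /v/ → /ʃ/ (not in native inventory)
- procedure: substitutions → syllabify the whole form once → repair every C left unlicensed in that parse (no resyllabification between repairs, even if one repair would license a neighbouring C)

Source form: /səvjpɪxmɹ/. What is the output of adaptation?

Substitution: /s/ → /g/, /v/ → /ʃ/, /j/ → /d/, giving /gəʃdpɪxmɹ/.
Syllabifying with onset maximization leaves /ʃ/, /x/, /m/, /ɹ/ stranded (no codas are permitted; onsets may contain at most 2 consonants).
Inserting the epenthetic vowel yields /ʃ/ → /ʃə/, /x/ → /xɪ/, /m/ → /mɪ/, /ɹ/ → /ɹɪ/.

gəʃədpɪxɪmɪɹɪ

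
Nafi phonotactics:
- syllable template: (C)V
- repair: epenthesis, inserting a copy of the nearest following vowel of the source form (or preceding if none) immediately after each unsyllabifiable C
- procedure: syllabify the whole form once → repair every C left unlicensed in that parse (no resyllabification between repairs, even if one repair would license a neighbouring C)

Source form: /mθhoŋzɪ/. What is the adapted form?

moθohoŋɪzɪ

Under (C)V, the unsyllabifiable consonants are /m/, /θ/, /ŋ/ (no codas are permitted; onsets are limited to one consonant).
Each unlicensed consonant becomes the onset of a new syllable: /m/ → /mo/, /θ/ → /θo/, /ŋ/ → /ŋɪ/.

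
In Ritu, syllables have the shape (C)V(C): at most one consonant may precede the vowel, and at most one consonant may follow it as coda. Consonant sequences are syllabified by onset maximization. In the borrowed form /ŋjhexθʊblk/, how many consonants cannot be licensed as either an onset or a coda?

4

The consonants /ŋ/, /j/, /l/, /k/ cannot be parsed into a legal (C)V(C) syllable (at most one coda consonant is licensed; onsets are limited to one consonant).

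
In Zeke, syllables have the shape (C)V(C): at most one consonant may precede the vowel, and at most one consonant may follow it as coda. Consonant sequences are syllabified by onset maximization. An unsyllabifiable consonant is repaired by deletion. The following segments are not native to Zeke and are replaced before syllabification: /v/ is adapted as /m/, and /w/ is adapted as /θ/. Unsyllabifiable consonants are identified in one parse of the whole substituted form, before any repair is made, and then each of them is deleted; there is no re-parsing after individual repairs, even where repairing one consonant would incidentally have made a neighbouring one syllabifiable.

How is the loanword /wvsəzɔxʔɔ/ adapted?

Substitution: /w/ → /θ/, /v/ → /m/, giving /θmsəzɔxʔɔ/.
Under (C)V(C), the unsyllabifiable consonants are /θ/, /m/ (at most one coda consonant is licensed; onsets are limited to one consonant).
Each unlicensed consonant is deleted: /θ/, /m/.

səzɔxʔɔ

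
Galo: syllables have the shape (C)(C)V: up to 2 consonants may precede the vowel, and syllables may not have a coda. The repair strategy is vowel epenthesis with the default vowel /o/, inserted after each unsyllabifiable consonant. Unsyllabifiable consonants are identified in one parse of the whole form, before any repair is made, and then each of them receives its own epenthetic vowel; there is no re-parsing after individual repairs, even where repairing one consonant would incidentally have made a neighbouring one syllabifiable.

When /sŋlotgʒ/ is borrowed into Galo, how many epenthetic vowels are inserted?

4

The unsyllabifiable consonants are /s/, /t/, /g/, /ʒ/; each receives one epenthetic vowel.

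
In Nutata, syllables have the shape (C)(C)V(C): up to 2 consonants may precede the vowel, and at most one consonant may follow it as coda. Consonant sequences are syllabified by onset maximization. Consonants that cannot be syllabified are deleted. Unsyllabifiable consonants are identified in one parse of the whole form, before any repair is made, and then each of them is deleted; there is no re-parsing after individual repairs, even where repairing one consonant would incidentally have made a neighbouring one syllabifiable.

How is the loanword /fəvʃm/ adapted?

fəv

Under (C)(C)V(C), the unsyllabifiable consonants are /ʃ/, /m/ (at most one coda consonant is licensed; onsets may contain at most 2 consonants).
Deletion applies to /ʃ/, /m/.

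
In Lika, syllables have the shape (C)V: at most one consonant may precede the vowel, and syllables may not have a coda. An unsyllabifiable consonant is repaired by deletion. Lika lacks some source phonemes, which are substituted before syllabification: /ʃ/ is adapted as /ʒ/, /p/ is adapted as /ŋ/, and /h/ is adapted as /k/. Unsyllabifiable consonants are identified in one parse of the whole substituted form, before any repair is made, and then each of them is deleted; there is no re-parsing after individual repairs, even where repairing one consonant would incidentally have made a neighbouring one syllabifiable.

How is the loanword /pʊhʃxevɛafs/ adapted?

ŋʊxevɛa

Substitution: /p/ → /ŋ/, /h/ → /k/, /ʃ/ → /ʒ/, giving /ŋʊkʒxevɛafs/.
Syllabifying with onset maximization leaves /k/, /ʒ/, /f/, /s/ stranded (no codas are permitted; onsets are limited to one consonant).
Deletion applies to /k/, /ʒ/, /f/, /s/.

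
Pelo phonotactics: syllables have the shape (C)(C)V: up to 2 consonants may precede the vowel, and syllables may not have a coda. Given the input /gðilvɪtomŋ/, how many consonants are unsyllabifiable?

2

The consonants /m/, /ŋ/ cannot be parsed into a legal (C)(C)V syllable (no codas are permitted; onsets may contain at most 2 consonants).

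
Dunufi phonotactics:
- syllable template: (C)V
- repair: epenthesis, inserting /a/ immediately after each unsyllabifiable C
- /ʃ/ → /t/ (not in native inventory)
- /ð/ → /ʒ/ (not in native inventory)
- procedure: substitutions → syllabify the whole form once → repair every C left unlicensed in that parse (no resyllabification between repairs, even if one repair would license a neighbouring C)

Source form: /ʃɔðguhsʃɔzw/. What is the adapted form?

tɔʒaguhasatɔzawa

Substitution: /ʃ/ → /t/, /ð/ → /ʒ/, giving /tɔʒguhstɔzw/.
Syllabifying with onset maximization leaves /ʒ/, /h/, /s/, /z/, /w/ stranded (no codas are permitted; onsets are limited to one consonant).
Each unlicensed consonant becomes the onset of a new syllable: /ʒ/ → /ʒa/, /h/ → /ha/, /s/ → /sa/, /z/ → /za/, /w/ → /wa/.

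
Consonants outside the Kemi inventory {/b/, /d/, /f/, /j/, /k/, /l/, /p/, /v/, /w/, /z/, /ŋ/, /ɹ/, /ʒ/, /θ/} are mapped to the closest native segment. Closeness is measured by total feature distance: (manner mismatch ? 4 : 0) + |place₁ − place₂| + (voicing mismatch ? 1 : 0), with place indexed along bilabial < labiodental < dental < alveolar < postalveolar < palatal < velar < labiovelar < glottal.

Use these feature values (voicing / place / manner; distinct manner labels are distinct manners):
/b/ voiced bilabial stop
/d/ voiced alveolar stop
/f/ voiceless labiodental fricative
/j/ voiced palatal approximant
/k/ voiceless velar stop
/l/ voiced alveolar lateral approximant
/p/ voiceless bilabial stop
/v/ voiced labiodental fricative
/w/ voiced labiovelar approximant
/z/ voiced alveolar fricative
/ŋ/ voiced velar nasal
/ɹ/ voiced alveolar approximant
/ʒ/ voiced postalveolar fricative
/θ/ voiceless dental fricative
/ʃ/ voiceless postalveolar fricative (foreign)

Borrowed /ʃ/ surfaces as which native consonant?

ʒ

/ʒ/ is closest: same manner (fricative), place distance 0 (postalveolar→postalveolar), voicing differs (+1); total 1. Next closest is /z/ at distance 2.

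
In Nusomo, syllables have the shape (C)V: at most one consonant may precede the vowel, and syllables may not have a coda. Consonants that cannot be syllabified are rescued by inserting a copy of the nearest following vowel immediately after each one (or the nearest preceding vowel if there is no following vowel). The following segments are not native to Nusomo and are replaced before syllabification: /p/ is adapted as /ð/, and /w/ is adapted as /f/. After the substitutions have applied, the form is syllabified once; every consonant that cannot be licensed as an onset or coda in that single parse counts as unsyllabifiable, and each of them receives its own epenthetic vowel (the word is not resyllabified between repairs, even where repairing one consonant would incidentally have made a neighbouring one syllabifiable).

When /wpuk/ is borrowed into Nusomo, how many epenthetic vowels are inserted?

2

After substitution the input is /fðuk/.
The unsyllabifiable consonants are /f/, /k/; each receives one epenthetic vowel.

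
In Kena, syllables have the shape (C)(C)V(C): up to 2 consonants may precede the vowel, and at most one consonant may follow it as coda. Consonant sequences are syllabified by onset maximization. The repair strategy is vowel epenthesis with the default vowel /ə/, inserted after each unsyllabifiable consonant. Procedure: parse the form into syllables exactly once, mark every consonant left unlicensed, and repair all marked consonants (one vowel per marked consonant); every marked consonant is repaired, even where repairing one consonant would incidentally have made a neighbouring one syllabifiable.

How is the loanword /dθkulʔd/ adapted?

The consonants /d/, /ʔ/, /d/ cannot be parsed into a legal (C)(C)V(C) syllable (at most one coda consonant is licensed; onsets may contain at most 2 consonants).
Epenthesis after each stranded consonant: /d/ → /də/, /ʔ/ → /ʔə/, /d/ → /də/.

dəθkulʔədə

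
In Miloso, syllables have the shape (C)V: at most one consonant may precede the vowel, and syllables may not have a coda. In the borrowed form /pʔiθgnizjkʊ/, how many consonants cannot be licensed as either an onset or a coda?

The consonants /p/, /θ/, /g/, /z/, /j/ cannot be parsed into a legal (C)V syllable (no codas are permitted; onsets are limited to one consonant).

5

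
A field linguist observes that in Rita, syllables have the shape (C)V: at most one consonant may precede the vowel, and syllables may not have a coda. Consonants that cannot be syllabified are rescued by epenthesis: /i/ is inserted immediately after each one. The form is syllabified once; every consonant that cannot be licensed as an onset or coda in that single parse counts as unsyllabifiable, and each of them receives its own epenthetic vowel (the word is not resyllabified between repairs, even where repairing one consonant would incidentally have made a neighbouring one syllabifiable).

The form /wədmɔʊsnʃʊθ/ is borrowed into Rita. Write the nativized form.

wədimɔʊsiniʃʊθi

The consonants /d/, /s/, /n/, /θ/ cannot be parsed into a legal (C)V syllable (no codas are permitted; onsets are limited to one consonant).
Epenthesis after each stranded consonant: /d/ → /di/, /s/ → /si/, /n/ → /ni/, /θ/ → /θi/.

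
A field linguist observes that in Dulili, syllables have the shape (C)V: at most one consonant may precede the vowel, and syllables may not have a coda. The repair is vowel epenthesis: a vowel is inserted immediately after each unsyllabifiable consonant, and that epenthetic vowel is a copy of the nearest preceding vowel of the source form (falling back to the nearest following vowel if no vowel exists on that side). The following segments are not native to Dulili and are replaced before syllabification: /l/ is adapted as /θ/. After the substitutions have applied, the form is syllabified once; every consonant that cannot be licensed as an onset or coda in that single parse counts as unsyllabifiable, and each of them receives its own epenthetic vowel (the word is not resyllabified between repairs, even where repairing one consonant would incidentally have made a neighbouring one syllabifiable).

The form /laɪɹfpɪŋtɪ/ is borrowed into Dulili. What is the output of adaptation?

θaɪɹɪfɪpɪŋɪtɪ

Substitution: /l/ → /θ/, giving /θaɪɹfpɪŋtɪ/.
The consonants /ɹ/, /f/, /ŋ/ cannot be parsed into a legal (C)V syllable (no codas are permitted; onsets are limited to one consonant).
Epenthesis after each stranded consonant: /ɹ/ → /ɹɪ/, /f/ → /fɪ/, /ŋ/ → /ŋɪ/.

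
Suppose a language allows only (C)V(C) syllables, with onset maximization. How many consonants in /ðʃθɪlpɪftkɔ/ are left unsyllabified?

3

The consonants /ð/, /ʃ/, /t/ cannot be parsed into a legal (C)V(C) syllable (at most one coda consonant is licensed; onsets are limited to one consonant).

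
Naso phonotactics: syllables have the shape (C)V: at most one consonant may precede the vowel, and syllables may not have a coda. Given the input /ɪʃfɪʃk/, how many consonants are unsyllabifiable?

Under (C)V, the unsyllabifiable consonants are /ʃ/, /ʃ/, /k/ (no codas are permitted; onsets are limited to one consonant).

3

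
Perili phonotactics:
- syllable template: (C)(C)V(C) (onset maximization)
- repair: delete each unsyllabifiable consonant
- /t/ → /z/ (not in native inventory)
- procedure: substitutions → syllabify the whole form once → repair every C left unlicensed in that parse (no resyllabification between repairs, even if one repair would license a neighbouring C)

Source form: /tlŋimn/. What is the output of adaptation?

lŋim

Substitution: /t/ → /z/, giving /zlŋimn/.
Syllabifying with onset maximization leaves /z/, /n/ stranded (at most one coda consonant is licensed; onsets may contain at most 2 consonants).
Deletion applies to /z/, /n/.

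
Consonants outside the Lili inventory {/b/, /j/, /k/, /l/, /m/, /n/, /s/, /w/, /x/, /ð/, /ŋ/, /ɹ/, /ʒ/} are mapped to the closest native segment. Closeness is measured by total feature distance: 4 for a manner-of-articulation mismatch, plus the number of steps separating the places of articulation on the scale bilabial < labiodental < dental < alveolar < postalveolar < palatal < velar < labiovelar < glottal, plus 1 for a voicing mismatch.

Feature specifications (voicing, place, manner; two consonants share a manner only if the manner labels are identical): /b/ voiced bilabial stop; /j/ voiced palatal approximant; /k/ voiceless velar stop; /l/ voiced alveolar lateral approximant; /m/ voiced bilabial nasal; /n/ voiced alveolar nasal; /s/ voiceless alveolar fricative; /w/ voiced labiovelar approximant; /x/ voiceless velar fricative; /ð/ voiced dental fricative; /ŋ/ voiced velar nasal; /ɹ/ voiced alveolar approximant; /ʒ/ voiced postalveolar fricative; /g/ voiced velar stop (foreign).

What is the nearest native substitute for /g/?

k

/k/ is closest: same manner (stop), place distance 0 (velar→velar), voicing differs (+1); total 1. Next closest is /ŋ/ at distance 4.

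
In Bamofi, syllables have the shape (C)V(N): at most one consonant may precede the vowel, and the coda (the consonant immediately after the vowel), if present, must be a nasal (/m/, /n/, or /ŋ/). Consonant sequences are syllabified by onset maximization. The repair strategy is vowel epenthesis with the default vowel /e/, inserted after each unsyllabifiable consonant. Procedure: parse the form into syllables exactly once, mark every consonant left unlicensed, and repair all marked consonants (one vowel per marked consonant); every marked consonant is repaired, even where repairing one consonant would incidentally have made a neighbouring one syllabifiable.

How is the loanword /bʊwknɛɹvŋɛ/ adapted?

bʊwekenɛɹeveŋɛ

Syllabifying with onset maximization leaves /w/, /k/, /ɹ/, /v/ stranded (only a nasal (/m/, /n/, or /ŋ/) is licensed in coda position; onsets are limited to one consonant).
Inserting the epenthetic vowel yields /w/ → /we/, /k/ → /ke/, /ɹ/ → /ɹe/, /v/ → /ve/.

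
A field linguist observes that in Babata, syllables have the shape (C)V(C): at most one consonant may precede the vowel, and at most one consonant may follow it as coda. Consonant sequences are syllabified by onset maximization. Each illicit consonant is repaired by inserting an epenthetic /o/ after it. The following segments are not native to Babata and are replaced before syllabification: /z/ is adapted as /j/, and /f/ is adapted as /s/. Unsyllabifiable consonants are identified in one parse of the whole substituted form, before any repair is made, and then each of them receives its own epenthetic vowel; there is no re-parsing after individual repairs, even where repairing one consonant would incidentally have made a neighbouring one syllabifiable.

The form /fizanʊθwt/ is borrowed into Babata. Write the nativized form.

sijanʊθwoto

Substitution: /f/ → /s/, /z/ → /j/, giving /sijanʊθwt/.
The consonants /w/, /t/ cannot be parsed into a legal (C)V(C) syllable (at most one coda consonant is licensed; onsets are limited to one consonant).
Epenthesis after each stranded consonant: /w/ → /wo/, /t/ → /to/.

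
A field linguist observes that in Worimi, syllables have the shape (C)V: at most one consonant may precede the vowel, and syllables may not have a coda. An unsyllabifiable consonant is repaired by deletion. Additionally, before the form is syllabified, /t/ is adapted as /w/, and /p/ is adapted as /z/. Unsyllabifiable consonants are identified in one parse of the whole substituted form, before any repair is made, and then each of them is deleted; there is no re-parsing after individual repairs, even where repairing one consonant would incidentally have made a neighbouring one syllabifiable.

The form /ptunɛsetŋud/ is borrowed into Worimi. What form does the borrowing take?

wunɛseŋu

Substitution: /p/ → /z/, /t/ → /w/, giving /zwunɛsewŋud/.
Under (C)V, the unsyllabifiable consonants are /z/, /w/, /d/ (no codas are permitted; onsets are limited to one consonant).
Deleting the stranded consonants removes /z/, /w/, /d/.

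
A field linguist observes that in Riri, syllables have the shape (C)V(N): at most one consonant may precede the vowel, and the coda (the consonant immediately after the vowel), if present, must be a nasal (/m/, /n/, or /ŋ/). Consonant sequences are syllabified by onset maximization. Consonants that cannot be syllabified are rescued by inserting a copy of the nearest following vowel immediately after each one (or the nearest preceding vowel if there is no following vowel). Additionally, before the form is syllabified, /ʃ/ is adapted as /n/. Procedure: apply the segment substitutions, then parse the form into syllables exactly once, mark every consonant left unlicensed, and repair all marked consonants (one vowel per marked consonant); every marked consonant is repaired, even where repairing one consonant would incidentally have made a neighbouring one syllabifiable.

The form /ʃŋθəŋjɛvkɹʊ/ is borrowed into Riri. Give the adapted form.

Substitution: /ʃ/ → /n/, giving /nŋθəŋjɛvkɹʊ/.
Syllabifying with onset maximization leaves /n/, /ŋ/, /v/, /k/ stranded (only a nasal (/m/, /n/, or /ŋ/) is licensed in coda position; onsets are limited to one consonant).
Inserting the epenthetic vowel yields /n/ → /nə/, /ŋ/ → /ŋə/, /v/ → /vʊ/, /k/ → /kʊ/.

nəŋəθəŋjɛvʊkʊɹʊ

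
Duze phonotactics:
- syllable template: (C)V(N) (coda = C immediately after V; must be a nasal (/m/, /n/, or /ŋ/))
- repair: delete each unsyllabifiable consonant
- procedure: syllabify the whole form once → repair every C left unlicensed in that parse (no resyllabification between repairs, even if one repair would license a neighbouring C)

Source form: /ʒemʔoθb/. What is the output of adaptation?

ʒemʔo

Under (C)V(N), the unsyllabifiable consonants are /θ/, /b/ (only a nasal (/m/, /n/, or /ŋ/) is licensed in coda position; onsets are limited to one consonant).
Deleting the stranded consonants removes /θ/, /b/.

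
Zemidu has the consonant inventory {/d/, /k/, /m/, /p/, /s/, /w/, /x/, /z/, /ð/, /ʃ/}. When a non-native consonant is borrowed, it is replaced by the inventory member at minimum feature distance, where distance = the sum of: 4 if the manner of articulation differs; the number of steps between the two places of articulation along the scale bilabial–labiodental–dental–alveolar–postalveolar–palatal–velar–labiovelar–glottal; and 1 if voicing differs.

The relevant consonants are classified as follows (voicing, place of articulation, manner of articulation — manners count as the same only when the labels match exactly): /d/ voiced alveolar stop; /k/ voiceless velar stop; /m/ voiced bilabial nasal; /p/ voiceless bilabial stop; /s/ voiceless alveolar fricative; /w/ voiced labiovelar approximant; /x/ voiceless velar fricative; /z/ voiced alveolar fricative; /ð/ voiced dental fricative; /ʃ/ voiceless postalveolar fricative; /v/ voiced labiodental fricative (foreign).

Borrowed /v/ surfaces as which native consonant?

/ð/ is closest: same manner (fricative), place distance 1 (labiodental→dental), same voicing; total 1. Next closest is /z/ at distance 2.

ð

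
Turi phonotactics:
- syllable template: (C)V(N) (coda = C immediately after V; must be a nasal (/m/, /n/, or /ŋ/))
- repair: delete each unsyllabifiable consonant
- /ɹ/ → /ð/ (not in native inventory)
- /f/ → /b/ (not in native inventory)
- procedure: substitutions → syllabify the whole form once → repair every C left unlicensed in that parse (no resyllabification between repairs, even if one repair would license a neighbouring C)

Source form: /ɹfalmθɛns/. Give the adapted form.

Substitution: /ɹ/ → /ð/, /f/ → /b/, giving /ðbalmθɛns/.
The consonants /ð/, /l/, /m/, /s/ cannot be parsed into a legal (C)V(N) syllable (only a nasal (/m/, /n/, or /ŋ/) is licensed in coda position; onsets are limited to one consonant).
Deletion applies to /ð/, /l/, /m/, /s/.

baθɛn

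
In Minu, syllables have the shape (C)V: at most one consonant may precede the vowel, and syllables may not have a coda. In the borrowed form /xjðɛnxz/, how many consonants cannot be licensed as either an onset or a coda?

Syllabifying with onset maximization leaves /x/, /j/, /n/, /x/, /z/ stranded (no codas are permitted; onsets are limited to one consonant).

5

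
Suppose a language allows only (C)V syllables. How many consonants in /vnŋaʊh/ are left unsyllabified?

Syllabifying with onset maximization leaves /v/, /n/, /h/ stranded (no codas are permitted; onsets are limited to one consonant).

3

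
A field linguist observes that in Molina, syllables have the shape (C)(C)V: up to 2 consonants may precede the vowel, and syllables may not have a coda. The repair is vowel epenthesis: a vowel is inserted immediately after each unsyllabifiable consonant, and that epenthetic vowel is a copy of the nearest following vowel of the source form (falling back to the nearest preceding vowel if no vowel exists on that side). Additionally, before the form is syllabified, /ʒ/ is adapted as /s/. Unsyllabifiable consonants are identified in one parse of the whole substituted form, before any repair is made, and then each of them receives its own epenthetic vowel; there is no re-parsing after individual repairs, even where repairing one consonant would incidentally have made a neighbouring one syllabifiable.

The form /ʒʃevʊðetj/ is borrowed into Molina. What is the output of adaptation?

Substitution: /ʒ/ → /s/, giving /sʃevʊðetj/.
Syllabifying with onset maximization leaves /t/, /j/ stranded (no codas are permitted; onsets may contain at most 2 consonants).
Inserting the epenthetic vowel yields /t/ → /te/, /j/ → /je/.

sʃevʊðeteje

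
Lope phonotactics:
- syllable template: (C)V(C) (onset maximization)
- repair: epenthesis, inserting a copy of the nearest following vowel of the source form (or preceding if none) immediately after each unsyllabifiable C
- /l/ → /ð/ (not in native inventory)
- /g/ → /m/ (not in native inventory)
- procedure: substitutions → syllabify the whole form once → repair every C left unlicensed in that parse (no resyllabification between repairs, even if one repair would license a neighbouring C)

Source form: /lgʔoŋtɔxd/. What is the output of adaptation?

Substitution: /l/ → /ð/, /g/ → /m/, giving /ðmʔoŋtɔxd/.
Syllabifying with onset maximization leaves /ð/, /m/, /d/ stranded (at most one coda consonant is licensed; onsets are limited to one consonant).
Each unlicensed consonant becomes the onset of a new syllable: /ð/ → /ðo/, /m/ → /mo/, /d/ → /dɔ/.

ðomoʔoŋtɔxdɔ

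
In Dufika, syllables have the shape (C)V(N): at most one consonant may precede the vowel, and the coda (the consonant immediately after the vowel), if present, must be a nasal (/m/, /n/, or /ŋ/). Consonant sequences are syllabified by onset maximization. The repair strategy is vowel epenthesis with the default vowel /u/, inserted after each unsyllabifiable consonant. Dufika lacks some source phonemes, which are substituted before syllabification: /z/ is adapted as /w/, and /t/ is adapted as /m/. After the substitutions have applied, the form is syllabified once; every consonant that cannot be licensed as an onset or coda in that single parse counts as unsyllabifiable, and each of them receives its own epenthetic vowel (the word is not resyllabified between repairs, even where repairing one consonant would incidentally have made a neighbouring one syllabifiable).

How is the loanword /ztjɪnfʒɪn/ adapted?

Substitution: /z/ → /w/, /t/ → /m/, giving /wmjɪnfʒɪn/.
Under (C)V(N), the unsyllabifiable consonants are /w/, /m/, /f/ (only a nasal (/m/, /n/, or /ŋ/) is licensed in coda position; onsets are limited to one consonant).
Each unlicensed consonant becomes the onset of a new syllable: /w/ → /wu/, /m/ → /mu/, /f/ → /fu/.

wumujɪnfuʒɪn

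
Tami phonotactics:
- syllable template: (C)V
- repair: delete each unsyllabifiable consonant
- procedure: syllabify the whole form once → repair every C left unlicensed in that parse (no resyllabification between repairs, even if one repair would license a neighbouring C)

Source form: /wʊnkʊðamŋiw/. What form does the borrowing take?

wʊkʊðaŋi

Syllabifying with onset maximization leaves /n/, /m/, /w/ stranded (no codas are permitted; onsets are limited to one consonant).
Deleting the stranded consonants removes /n/, /m/, /w/.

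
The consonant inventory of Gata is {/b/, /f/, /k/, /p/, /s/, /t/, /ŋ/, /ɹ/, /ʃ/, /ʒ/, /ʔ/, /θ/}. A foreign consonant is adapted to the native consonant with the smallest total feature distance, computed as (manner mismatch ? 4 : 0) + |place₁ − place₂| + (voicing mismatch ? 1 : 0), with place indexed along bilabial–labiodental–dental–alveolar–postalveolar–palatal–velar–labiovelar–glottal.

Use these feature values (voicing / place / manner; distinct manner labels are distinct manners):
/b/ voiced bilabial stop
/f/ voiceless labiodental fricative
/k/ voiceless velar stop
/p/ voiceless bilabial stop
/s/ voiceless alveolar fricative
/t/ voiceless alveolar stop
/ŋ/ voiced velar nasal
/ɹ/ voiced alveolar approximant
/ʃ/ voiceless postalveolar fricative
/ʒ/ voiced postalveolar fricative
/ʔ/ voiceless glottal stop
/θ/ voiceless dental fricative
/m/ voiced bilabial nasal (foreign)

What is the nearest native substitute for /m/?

/b/ is closest: manner differs (nasal→stop, +4), place distance 0 (bilabial→bilabial), same voicing; total 4. Next closest is /p/ at distance 5.

b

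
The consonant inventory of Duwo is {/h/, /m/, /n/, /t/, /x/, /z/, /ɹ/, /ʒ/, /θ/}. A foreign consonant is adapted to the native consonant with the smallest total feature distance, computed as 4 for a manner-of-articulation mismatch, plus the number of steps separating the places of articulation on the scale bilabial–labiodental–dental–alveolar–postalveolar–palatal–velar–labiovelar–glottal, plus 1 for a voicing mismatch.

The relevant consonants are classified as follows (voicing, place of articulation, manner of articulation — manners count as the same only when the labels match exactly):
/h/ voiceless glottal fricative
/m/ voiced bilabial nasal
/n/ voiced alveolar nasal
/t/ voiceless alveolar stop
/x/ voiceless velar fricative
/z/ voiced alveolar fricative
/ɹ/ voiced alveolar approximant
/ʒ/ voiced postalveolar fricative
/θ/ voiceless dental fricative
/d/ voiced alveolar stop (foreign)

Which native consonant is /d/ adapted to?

/t/ is closest: same manner (stop), place distance 0 (alveolar→alveolar), voicing differs (+1); total 1. Next closest is /n/ at distance 4.

t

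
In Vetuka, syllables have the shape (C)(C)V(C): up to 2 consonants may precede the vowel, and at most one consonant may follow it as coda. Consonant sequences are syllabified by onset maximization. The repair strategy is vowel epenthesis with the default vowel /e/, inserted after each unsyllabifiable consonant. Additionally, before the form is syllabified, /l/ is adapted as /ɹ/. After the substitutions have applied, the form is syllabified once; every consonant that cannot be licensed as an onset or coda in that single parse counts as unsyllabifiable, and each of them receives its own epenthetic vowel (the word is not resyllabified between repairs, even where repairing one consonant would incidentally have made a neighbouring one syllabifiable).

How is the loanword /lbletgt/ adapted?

ɹebɹetgete

Substitution: /l/ → /ɹ/, giving /ɹbɹetgt/.
The consonants /ɹ/, /g/, /t/ cannot be parsed into a legal (C)(C)V(C) syllable (at most one coda consonant is licensed; onsets may contain at most 2 consonants).
Epenthesis after each stranded consonant: /ɹ/ → /ɹe/, /g/ → /ge/, /t/ → /te/.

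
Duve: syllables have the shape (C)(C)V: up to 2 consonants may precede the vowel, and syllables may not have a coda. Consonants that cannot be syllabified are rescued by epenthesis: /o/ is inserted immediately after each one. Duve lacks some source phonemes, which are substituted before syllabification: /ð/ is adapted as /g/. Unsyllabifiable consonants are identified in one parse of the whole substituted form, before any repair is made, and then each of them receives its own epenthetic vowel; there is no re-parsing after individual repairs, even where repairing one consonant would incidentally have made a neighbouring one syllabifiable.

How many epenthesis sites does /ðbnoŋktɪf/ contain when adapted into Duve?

After substitution the input is /gbnoŋktɪf/.
The unsyllabifiable consonants are /g/, /ŋ/, /f/; each receives one epenthetic vowel.

3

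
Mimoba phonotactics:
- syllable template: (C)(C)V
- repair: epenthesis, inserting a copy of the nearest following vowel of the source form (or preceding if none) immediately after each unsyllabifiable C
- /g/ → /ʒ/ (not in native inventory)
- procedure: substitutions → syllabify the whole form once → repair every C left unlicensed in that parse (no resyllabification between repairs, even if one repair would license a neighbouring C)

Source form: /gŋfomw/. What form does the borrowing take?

Substitution: /g/ → /ʒ/, giving /ʒŋfomw/.
Under (C)(C)V, the unsyllabifiable consonants are /ʒ/, /m/, /w/ (no codas are permitted; onsets may contain at most 2 consonants).
Each unlicensed consonant becomes the onset of a new syllable: /ʒ/ → /ʒo/, /m/ → /mo/, /w/ → /wo/.

ʒoŋfomowo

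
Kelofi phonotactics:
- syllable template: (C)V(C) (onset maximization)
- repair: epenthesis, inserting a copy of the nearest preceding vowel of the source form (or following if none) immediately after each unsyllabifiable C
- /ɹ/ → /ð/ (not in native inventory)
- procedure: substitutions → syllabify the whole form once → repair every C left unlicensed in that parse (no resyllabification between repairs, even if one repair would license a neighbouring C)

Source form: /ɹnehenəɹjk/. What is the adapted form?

ðenehenəðjəkə

Substitution: /ɹ/ → /ð/, giving /ðnehenəðjk/.
Under (C)V(C), the unsyllabifiable consonants are /ð/, /j/, /k/ (at most one coda consonant is licensed; onsets are limited to one consonant).
Epenthesis after each stranded consonant: /ð/ → /ðe/, /j/ → /jə/, /k/ → /kə/.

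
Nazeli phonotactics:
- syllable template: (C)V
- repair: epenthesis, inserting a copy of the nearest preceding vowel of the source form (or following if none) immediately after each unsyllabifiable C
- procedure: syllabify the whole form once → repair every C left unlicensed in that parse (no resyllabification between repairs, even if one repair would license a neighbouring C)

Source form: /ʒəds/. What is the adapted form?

Under (C)V, the unsyllabifiable consonants are /d/, /s/ (no codas are permitted; onsets are limited to one consonant).
Inserting the epenthetic vowel yields /d/ → /də/, /s/ → /sə/.

ʒədəsə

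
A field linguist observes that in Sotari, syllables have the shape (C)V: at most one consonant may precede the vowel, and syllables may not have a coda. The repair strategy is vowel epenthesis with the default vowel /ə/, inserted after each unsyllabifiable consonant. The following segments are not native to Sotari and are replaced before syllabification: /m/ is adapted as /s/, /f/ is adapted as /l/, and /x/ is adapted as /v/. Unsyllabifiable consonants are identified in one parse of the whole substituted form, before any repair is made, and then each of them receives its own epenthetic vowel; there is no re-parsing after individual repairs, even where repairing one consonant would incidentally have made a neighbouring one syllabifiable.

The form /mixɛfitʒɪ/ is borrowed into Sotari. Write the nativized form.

Substitution: /m/ → /s/, /x/ → /v/, /f/ → /l/, giving /sivɛlitʒɪ/.
The consonants /t/ cannot be parsed into a legal (C)V syllable (no codas are permitted; onsets are limited to one consonant).
Each unlicensed consonant becomes the onset of a new syllable: /t/ → /tə/.

sivɛlitəʒɪ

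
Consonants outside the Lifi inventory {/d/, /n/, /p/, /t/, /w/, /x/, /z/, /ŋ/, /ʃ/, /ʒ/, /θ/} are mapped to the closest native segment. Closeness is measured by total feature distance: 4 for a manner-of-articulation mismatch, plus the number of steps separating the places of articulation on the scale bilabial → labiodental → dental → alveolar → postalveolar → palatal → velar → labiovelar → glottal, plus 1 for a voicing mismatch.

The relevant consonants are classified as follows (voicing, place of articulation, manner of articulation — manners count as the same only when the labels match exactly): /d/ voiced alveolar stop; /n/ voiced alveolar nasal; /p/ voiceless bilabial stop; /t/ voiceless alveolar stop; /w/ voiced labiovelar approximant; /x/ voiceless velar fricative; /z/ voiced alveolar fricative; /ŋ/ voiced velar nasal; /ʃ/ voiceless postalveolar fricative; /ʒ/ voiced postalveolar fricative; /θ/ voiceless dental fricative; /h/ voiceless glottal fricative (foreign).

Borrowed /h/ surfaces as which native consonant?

/x/ is closest: same manner (fricative), place distance 2 (glottal→velar), same voicing; total 2. Next closest is /ʃ/ at distance 4.

x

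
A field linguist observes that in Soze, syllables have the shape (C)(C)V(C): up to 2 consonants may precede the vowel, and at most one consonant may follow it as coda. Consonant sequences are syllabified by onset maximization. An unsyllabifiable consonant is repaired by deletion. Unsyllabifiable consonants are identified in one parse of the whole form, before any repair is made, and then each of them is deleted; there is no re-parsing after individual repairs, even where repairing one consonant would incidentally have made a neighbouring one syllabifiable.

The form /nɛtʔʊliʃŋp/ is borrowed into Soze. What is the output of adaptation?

Under (C)(C)V(C), the unsyllabifiable consonants are /ŋ/, /p/ (at most one coda consonant is licensed; onsets may contain at most 2 consonants).
Deletion applies to /ŋ/, /p/.

nɛtʔʊliʃ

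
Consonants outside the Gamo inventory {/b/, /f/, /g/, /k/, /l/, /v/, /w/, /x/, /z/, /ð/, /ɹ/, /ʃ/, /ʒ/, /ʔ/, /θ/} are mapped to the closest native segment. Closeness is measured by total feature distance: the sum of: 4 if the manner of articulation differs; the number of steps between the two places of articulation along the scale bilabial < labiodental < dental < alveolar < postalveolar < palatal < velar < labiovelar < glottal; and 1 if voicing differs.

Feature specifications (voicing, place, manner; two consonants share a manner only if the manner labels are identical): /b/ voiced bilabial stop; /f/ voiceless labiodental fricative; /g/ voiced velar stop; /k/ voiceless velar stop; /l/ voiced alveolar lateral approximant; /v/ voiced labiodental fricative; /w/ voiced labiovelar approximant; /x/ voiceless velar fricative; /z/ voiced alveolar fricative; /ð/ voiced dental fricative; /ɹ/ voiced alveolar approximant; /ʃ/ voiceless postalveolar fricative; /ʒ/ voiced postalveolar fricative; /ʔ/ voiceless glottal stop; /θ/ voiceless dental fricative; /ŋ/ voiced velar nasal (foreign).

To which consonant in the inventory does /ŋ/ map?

g

/g/ is closest: manner differs (nasal→stop, +4), place distance 0 (velar→velar), same voicing; total 4. Next closest is /k/ at distance 5.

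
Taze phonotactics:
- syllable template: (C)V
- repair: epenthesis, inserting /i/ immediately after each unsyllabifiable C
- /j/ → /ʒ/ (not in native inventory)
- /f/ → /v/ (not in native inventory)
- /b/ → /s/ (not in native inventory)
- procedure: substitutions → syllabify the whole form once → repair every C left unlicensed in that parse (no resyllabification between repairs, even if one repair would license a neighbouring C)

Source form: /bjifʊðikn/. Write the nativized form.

siʒivʊðikini

Substitution: /b/ → /s/, /j/ → /ʒ/, /f/ → /v/, giving /sʒivʊðikn/.
The consonants /s/, /k/, /n/ cannot be parsed into a legal (C)V syllable (no codas are permitted; onsets are limited to one consonant).
Epenthesis after each stranded consonant: /s/ → /si/, /k/ → /ki/, /n/ → /ni/.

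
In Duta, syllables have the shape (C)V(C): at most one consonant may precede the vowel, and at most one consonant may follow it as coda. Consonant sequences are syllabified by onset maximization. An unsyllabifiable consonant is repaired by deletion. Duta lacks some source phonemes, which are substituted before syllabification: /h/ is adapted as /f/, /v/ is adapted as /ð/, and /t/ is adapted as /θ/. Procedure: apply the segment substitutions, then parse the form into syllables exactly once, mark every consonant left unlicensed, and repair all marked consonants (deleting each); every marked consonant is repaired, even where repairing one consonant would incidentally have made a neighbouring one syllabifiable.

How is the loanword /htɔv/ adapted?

Substitution: /h/ → /f/, /t/ → /θ/, /v/ → /ð/, giving /fθɔð/.
Under (C)V(C), the unsyllabifiable consonants are /f/ (at most one coda consonant is licensed; onsets are limited to one consonant).
Deleting the stranded consonants removes /f/.

θɔð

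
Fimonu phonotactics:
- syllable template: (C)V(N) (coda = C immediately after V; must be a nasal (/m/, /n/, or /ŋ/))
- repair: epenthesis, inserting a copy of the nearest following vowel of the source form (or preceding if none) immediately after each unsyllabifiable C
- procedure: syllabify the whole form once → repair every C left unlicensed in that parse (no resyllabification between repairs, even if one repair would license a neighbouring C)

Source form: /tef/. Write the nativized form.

tefe

The consonants /f/ cannot be parsed into a legal (C)V(N) syllable (only a nasal (/m/, /n/, or /ŋ/) is licensed in coda position; onsets are limited to one consonant).
Each unlicensed consonant becomes the onset of a new syllable: /f/ → /fe/.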